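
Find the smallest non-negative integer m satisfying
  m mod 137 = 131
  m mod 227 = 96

1912

From m ≡ 131 (mod 137) write m = 131 + 137t. Substituting into m ≡ 96 (mod 227) gives 137t ≡ 192 (mod 227), and since 137⁻¹ ≡ 58 (mod 227), t ≡ 13. Hence m ≡ 131 + 137·13 = 1912 (mod 31099).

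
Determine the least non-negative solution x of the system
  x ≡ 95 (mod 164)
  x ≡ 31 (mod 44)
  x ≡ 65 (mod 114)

Combine the congruences pairwise.
gcd(164, 44) = 4 and 4 | (31 − 95), so the pair is consistent; merging gives x ≡ 1571 (mod 1804), where 1804 = lcm(164, 44).
gcd(1804, 114) = 2 and 2 | (65 − 1571), so the pair is consistent; merging gives x ≡ 44867 (mod 102828), where 102828 = lcm(1804, 114).
The solution is unique modulo lcm(164, 44, 114) = 102828.

44867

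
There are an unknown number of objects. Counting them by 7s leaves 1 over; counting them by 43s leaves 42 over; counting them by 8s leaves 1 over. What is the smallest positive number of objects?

1289

From N ≡ 1 (mod 7) write N = 1 + 7t. Substituting into N ≡ 42 (mod 43) gives 7t ≡ 41 (mod 43), and since 7⁻¹ ≡ 37 (mod 43), t ≡ 12. Hence N ≡ 1 + 7·12 = 85 (mod 301).
From N ≡ 85 (mod 301) write N = 85 + 301t. Substituting into N ≡ 1 (mod 8) gives 301t ≡ 4 (mod 8), and since 5⁻¹ ≡ 5 (mod 8), t ≡ 4. Hence N ≡ 85 + 301·4 = 1289 (mod 2408).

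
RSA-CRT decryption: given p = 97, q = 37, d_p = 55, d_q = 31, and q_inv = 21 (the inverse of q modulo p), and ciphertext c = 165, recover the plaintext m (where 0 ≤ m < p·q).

2074

m₁ = c^(d_p) mod p: c ≡ 68 (mod 97), and 68^55 mod 97 = 37.
m₂ = c^(d_q) mod q: c ≡ 17 (mod 37), and 17^31 mod 37 = 2.
h = q_inv·(m₁ − m₂) mod p = 21·(37 − 2) mod 97 = 56.
m = m₂ + h·q = 2 + 56·37 = 2074.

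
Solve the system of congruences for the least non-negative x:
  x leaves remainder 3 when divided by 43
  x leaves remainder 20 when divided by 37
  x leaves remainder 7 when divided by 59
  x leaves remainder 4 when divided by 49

539739

Combine the congruences pairwise.
From x ≡ 3 (mod 43) write x = 3 + 43t. Substituting into x ≡ 20 (mod 37) gives 43t ≡ 17 (mod 37), and since 6⁻¹ ≡ 31 (mod 37), t ≡ 9. Hence x ≡ 3 + 43·9 = 390 (mod 1591).
From x ≡ 390 (mod 1591) write x = 390 + 1591t. Substituting into x ≡ 7 (mod 59) gives 1591t ≡ 30 (mod 59), and since 57⁻¹ ≡ 29 (mod 59), t ≡ 44. Hence x ≡ 390 + 1591·44 = 70394 (mod 93869).
From x ≡ 70394 (mod 93869) write x = 70394 + 93869t. Substituting into x ≡ 4 (mod 49) gives 93869t ≡ 23 (mod 49), and since 34⁻¹ ≡ 13 (mod 49), t ≡ 5. Hence x ≡ 70394 + 93869·5 = 539739 (mod 4599581).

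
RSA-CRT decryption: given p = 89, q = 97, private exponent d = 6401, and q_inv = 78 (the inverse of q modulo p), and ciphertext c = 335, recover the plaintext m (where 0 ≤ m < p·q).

d_p = d mod (p−1) = 6401 mod 88 = 65; d_q = d mod (q−1) = 65.
m₁ = c^(d_p) mod p: c ≡ 68 (mod 89), and 68^65 mod 89 = 17.
m₂ = c^(d_q) mod q: c ≡ 44 (mod 97), and 44^65 mod 97 = 65.
h = q_inv·(m₁ − m₂) mod p = 78·(17 − 65) mod 89 = 83.
m = m₂ + h·q = 65 + 83·97 = 8116.

8116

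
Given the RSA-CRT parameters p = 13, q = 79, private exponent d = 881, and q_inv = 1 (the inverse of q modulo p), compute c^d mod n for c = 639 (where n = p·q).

d_p = d mod (p−1) = 881 mod 12 = 5; d_q = d mod (q−1) = 23.
m₁ = c^(d_p) mod p: c ≡ 2 (mod 13), and 2^5 mod 13 = 6.
m₂ = c^(d_q) mod q: c ≡ 7 (mod 79), and 7^23 mod 79 = 43.
h = q_inv·(m₁ − m₂) mod p = 1·(6 − 43) mod 13 = 2.
m = m₂ + h·q = 43 + 2·79 = 201.

201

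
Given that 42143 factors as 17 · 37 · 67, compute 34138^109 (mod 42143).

Mod 17: 34138 ≡ 2; by Fermat, exponent reduces to 109 mod 16 = 13; 2^13 ≡ 15 (mod 17).
Mod 37: 34138 ≡ 24; by Fermat, exponent reduces to 109 mod 36 = 1; 24^1 ≡ 24 (mod 37).
Mod 67: 34138 ≡ 35; by Fermat, exponent reduces to 109 mod 66 = 43; 35^43 ≡ 47 (mod 67).
Combine by CRT: x ≡ 15 (mod 17), x ≡ 24 (mod 37), x ≡ 47 (mod 67) ⇒ x ≡ 42056 (mod 42143).

42056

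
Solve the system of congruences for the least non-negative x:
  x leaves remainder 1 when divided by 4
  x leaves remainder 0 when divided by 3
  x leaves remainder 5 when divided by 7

The moduli are pairwise coprime; N = 4·3·7 = 84.
N/4 = 21; 21 ≡ 1 (mod 4), inverse 1.
N/3 = 28; 28 ≡ 1 (mod 3), inverse 1.
N/7 = 12; 12 ≡ 5 (mod 7); 5·3 ≡ 1, so inverse 3.
x ≡ 1·21·1 + 0·28·1 + 5·12·3 = 201.
201 mod 84 = 33.

33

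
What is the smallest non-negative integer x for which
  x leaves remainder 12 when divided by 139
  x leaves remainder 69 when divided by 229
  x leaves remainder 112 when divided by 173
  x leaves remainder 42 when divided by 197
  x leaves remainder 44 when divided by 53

Combine the congruences pairwise.
From x ≡ 12 (mod 139) write x = 12 + 139t. Substituting into x ≡ 69 (mod 229) gives 139t ≡ 57 (mod 229), and since 139⁻¹ ≡ 201 (mod 229), t ≡ 7. Hence x ≡ 12 + 139·7 = 985 (mod 31831).
From x ≡ 985 (mod 31831) write x = 985 + 31831t. Substituting into x ≡ 112 (mod 173) gives 31831t ≡ 165 (mod 173), and since 172⁻¹ ≡ 172 (mod 173), t ≡ 8. Hence x ≡ 985 + 31831·8 = 255633 (mod 5506763).
From x ≡ 255633 (mod 5506763) write x = 255633 + 5506763t. Substituting into x ≡ 42 (mod 197) gives 5506763t ≡ 115 (mod 197), and since 22⁻¹ ≡ 9 (mod 197), t ≡ 50. Hence x ≡ 255633 + 5506763·50 = 275593783 (mod 1084832311).
From x ≡ 275593783 (mod 1084832311) write x = 275593783 + 1084832311t. Substituting into x ≡ 44 (mod 53) gives 1084832311t ≡ 7 (mod 53), and since 9⁻¹ ≡ 6 (mod 53), t ≡ 42. Hence x ≡ 275593783 + 1084832311·42 = 45838550845 (mod 57496112483).

45838550845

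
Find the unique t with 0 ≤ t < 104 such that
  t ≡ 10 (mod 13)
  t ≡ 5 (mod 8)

From t ≡ 10 (mod 13) write t = 10 + 13s. Substituting into t ≡ 5 (mod 8) gives 13s ≡ 3 (mod 8), and since 5⁻¹ ≡ 5 (mod 8), s ≡ 7. Hence t ≡ 10 + 13·7 = 101 (mod 104).

101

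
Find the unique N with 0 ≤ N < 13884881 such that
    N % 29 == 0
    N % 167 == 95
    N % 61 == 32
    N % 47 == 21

2968353

The moduli are pairwise coprime; M = 29·167·61·47 = 13884881.
M/29 = 478789; 478789 ≡ 28 (mod 29); 28·28 ≡ 1, so inverse 28.
M/167 = 83143; 83143 ≡ 144 (mod 167); 144·29 ≡ 1, so inverse 29.
M/61 = 227621; 227621 ≡ 30 (mod 61); 30·59 ≡ 1, so inverse 59.
M/47 = 295423; 295423 ≡ 28 (mod 47); 28·42 ≡ 1, so inverse 42.
N ≡ 0·478789·28 + 95·83143·29 + 32·227621·59 + 21·295423·42 = 919370499.
919370499 mod 13884881 = 2968353.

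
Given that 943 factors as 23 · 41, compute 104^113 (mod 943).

302

Mod 23: 104 ≡ 12; by Fermat, exponent reduces to 113 mod 22 = 3; 12^3 ≡ 3 (mod 23).
Mod 41: 104 ≡ 22; by Fermat, exponent reduces to 113 mod 40 = 33; 22^33 ≡ 15 (mod 41).
Combine by CRT: x ≡ 3 (mod 23), x ≡ 15 (mod 41) ⇒ x ≡ 302 (mod 943).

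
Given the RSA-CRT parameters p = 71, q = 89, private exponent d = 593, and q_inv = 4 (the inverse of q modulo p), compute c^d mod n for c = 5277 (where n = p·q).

193

d_p = d mod (p−1) = 593 mod 70 = 33; d_q = d mod (q−1) = 65.
m₁ = c^(d_p) mod p: c ≡ 23 (mod 71), and 23^33 mod 71 = 51.
m₂ = c^(d_q) mod q: c ≡ 26 (mod 89), and 26^65 mod 89 = 15.
h = q_inv·(m₁ − m₂) mod p = 4·(51 − 15) mod 71 = 2.
m = m₂ + h·q = 15 + 2·89 = 193.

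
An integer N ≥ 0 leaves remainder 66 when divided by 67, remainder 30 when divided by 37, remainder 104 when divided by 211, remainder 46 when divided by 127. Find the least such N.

The moduli are pairwise coprime; M = 67·37·211·127 = 66429763.
M/67 = 991489; 991489 ≡ 23 (mod 67); 23·35 ≡ 1, so inverse 35.
M/37 = 1795399; 1795399 ≡ 11 (mod 37); 11·27 ≡ 1, so inverse 27.
M/211 = 314833; 314833 ≡ 21 (mod 211); 21·201 ≡ 1, so inverse 201.
M/127 = 523069; 523069 ≡ 83 (mod 127); 83·101 ≡ 1, so inverse 101.
N ≡ 66·991489·35 + 30·1795399·27 + 104·314833·201 + 46·523069·101 = 12756060386.
12756060386 mod 66429763 = 1545890.

1545890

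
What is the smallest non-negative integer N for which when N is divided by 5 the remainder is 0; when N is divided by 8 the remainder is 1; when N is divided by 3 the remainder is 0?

105

From N ≡ 0 (mod 5) write N = 0 + 5t. Substituting into N ≡ 1 (mod 8) gives 5t ≡ 1 (mod 8), and since 5⁻¹ ≡ 5 (mod 8), t ≡ 5. Hence N ≡ 0 + 5·5 = 25 (mod 40).
From N ≡ 25 (mod 40) write N = 25 + 40t. Substituting into N ≡ 0 (mod 3) gives 40t ≡ 2 (mod 3), and since 1⁻¹ ≡ 1 (mod 3), t ≡ 2. Hence N ≡ 25 + 40·2 = 105 (mod 120).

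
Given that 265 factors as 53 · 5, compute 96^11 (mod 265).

Mod 53: 96 ≡ 43; 43^11 ≡ 9 (mod 53).
Mod 5: 96 ≡ 1; by Fermat, exponent reduces to 11 mod 4 = 3; 1^3 ≡ 1 (mod 5).
Combine by CRT: x ≡ 9 (mod 53), x ≡ 1 (mod 5) ⇒ x ≡ 221 (mod 265).

221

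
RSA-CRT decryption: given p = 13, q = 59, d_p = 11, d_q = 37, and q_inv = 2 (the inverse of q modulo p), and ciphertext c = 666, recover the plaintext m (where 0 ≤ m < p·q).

529

m₁ = c^(d_p) mod p: c ≡ 3 (mod 13), and 3^11 mod 13 = 9.
m₂ = c^(d_q) mod q: c ≡ 17 (mod 59), and 17^37 mod 59 = 57.
h = q_inv·(m₁ − m₂) mod p = 2·(9 − 57) mod 13 = 8.
m = m₂ + h·q = 57 + 8·59 = 529.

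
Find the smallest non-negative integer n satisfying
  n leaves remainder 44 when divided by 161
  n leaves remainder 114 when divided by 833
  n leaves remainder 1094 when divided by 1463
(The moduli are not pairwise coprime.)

gcd(161, 833) = 7 and 7 | (114 − 44), so the pair is consistent; merging gives n ≡ 7611 (mod 19159), where 19159 = lcm(161, 833).
gcd(19159, 1463) = 7 and 7 | (1094 − 7611), so the pair is consistent; merging gives n ≡ 2919779 (mod 4004231), where 4004231 = lcm(19159, 1463).
The solution is unique modulo lcm(161, 833, 1463) = 4004231.

2919779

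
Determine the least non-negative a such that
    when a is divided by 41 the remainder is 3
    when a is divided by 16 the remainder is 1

577

Combine the congruences pairwise.
From a ≡ 3 (mod 41) write a = 3 + 41t. Substituting into a ≡ 1 (mod 16) gives 41t ≡ 14 (mod 16), and since 9⁻¹ ≡ 9 (mod 16), t ≡ 14. Hence a ≡ 3 + 41·14 = 577 (mod 656).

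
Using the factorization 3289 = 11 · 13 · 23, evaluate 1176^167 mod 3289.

791

Mod 11: 1176 ≡ 10; by Fermat, exponent reduces to 167 mod 10 = 7; 10^7 ≡ 10 (mod 11).
Mod 13: 1176 ≡ 6; by Fermat, exponent reduces to 167 mod 12 = 11; 6^11 ≡ 11 (mod 13).
Mod 23: 1176 ≡ 3; by Fermat, exponent reduces to 167 mod 22 = 13; 3^13 ≡ 9 (mod 23).
Combine by CRT: x ≡ 10 (mod 11), x ≡ 11 (mod 13), x ≡ 9 (mod 23) ⇒ x ≡ 791 (mod 3289).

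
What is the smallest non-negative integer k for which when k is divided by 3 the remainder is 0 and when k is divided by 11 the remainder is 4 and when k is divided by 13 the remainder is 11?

The moduli are pairwise coprime; N = 3·11·13 = 429.
N/3 = 143; 143 ≡ 2 (mod 3); 2·2 ≡ 1, so inverse 2.
N/11 = 39; 39 ≡ 6 (mod 11); 6·2 ≡ 1, so inverse 2.
N/13 = 33; 33 ≡ 7 (mod 13); 7·2 ≡ 1, so inverse 2.
k ≡ 0·143·2 + 4·39·2 + 11·33·2 = 1038.
1038 mod 429 = 180.

180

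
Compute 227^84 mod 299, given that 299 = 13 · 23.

Mod 13: 227 ≡ 6; since 12 | 84, by Fermat 6^84 ≡ 1 (mod 13).
Mod 23: 227 ≡ 20; by Fermat, exponent reduces to 84 mod 22 = 18; 20^18 ≡ 2 (mod 23).
Combine by CRT: x ≡ 1 (mod 13), x ≡ 2 (mod 23) ⇒ x ≡ 209 (mod 299).

209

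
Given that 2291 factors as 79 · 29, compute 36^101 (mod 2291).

Mod 79: 36 ≡ 36; by Fermat, exponent reduces to 101 mod 78 = 23; 36^23 ≡ 40 (mod 79).
Mod 29: 36 ≡ 7; by Fermat, exponent reduces to 101 mod 28 = 17; 7^17 ≡ 24 (mod 29).
Combine by CRT: x ≡ 40 (mod 79), x ≡ 24 (mod 29) ⇒ x ≡ 198 (mod 2291).

198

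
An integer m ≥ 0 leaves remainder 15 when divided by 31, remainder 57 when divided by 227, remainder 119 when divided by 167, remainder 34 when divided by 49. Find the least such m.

Combine the congruences pairwise.
From m ≡ 15 (mod 31) write m = 15 + 31t. Substituting into m ≡ 57 (mod 227) gives 31t ≡ 42 (mod 227), and since 31⁻¹ ≡ 22 (mod 227), t ≡ 16. Hence m ≡ 15 + 31·16 = 511 (mod 7037).
From m ≡ 511 (mod 7037) write m = 511 + 7037t. Substituting into m ≡ 119 (mod 167) gives 7037t ≡ 109 (mod 167), and since 23⁻¹ ≡ 138 (mod 167), t ≡ 12. Hence m ≡ 511 + 7037·12 = 84955 (mod 1175179).
From m ≡ 84955 (mod 1175179) write m = 84955 + 1175179t. Substituting into m ≡ 34 (mod 49) gives 1175179t ≡ 45 (mod 49), and since 12⁻¹ ≡ 45 (mod 49), t ≡ 16. Hence m ≡ 84955 + 1175179·16 = 18887819 (mod 57583771).

18887819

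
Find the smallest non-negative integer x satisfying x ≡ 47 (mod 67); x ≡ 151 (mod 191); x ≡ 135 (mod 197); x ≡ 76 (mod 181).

Combine the congruences pairwise.
From x ≡ 47 (mod 67) write x = 47 + 67t. Substituting into x ≡ 151 (mod 191) gives 67t ≡ 104 (mod 191), and since 67⁻¹ ≡ 134 (mod 191), t ≡ 184. Hence x ≡ 47 + 67·184 = 12375 (mod 12797).
From x ≡ 12375 (mod 12797) write x = 12375 + 12797t. Substituting into x ≡ 135 (mod 197) gives 12797t ≡ 171 (mod 197), and since 189⁻¹ ≡ 123 (mod 197), t ≡ 151. Hence x ≡ 12375 + 12797·151 = 1944722 (mod 2521009).
From x ≡ 1944722 (mod 2521009) write x = 1944722 + 2521009t. Substituting into x ≡ 76 (mod 181) gives 2521009t ≡ 18 (mod 181), and since 41⁻¹ ≡ 53 (mod 181), t ≡ 49. Hence x ≡ 1944722 + 2521009·49 = 125474163 (mod 456302629).

125474163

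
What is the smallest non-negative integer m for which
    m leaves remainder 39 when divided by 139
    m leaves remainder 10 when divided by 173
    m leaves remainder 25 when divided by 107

2414052

The moduli are pairwise coprime; N = 139·173·107 = 2573029.
N/139 = 18511; 18511 ≡ 24 (mod 139); 24·29 ≡ 1, so inverse 29.
N/173 = 14873; 14873 ≡ 168 (mod 173); 168·69 ≡ 1, so inverse 69.
N/107 = 24047; 24047 ≡ 79 (mod 107); 79·42 ≡ 1, so inverse 42.
m ≡ 39·18511·29 + 10·14873·69 + 25·24047·42 = 56447661.
56447661 mod 2573029 = 2414052.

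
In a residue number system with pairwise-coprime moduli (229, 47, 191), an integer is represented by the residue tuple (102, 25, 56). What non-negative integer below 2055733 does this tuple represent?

The moduli are pairwise coprime; N = 229·47·191 = 2055733.
N/229 = 8977; 8977 ≡ 46 (mod 229); 46·5 ≡ 1, so inverse 5.
N/47 = 43739; 43739 ≡ 29 (mod 47); 29·13 ≡ 1, so inverse 13.
N/191 = 10763; 10763 ≡ 67 (mod 191); 67·134 ≡ 1, so inverse 134.
x ≡ 102·8977·5 + 25·43739·13 + 56·10763·134 = 99558997.
99558997 mod 2055733 = 883813.

883813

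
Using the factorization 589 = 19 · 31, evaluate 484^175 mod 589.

25

Mod 19: 484 ≡ 9; by Fermat, exponent reduces to 175 mod 18 = 13; 9^13 ≡ 6 (mod 19).
Mod 31: 484 ≡ 19; by Fermat, exponent reduces to 175 mod 30 = 25; 19^25 ≡ 25 (mod 31).
Combine by CRT: x ≡ 6 (mod 19), x ≡ 25 (mod 31) ⇒ x ≡ 25 (mod 589).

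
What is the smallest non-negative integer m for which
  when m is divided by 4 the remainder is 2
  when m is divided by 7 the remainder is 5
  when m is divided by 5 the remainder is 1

26

From m ≡ 2 (mod 4) write m = 2 + 4t. Substituting into m ≡ 5 (mod 7) gives 4t ≡ 3 (mod 7), and since 4⁻¹ ≡ 2 (mod 7), t ≡ 6. Hence m ≡ 2 + 4·6 = 26 (mod 28).
From m ≡ 26 (mod 28) write m = 26 + 28t. Substituting into m ≡ 1 (mod 5) gives 28t ≡ 0 (mod 5), and since 3⁻¹ ≡ 2 (mod 5), t ≡ 0. Hence m ≡ 26 + 28·0 = 26 (mod 140).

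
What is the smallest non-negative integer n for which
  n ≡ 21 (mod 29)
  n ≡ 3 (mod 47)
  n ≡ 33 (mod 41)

36851

The moduli are pairwise coprime; M = 29·47·41 = 55883.
M/29 = 1927; 1927 ≡ 13 (mod 29); 13·9 ≡ 1, so inverse 9.
M/47 = 1189; 1189 ≡ 14 (mod 47); 14·37 ≡ 1, so inverse 37.
M/41 = 1363; 1363 ≡ 10 (mod 41); 10·37 ≡ 1, so inverse 37.
n ≡ 21·1927·9 + 3·1189·37 + 33·1363·37 = 2160405.
2160405 mod 55883 = 36851.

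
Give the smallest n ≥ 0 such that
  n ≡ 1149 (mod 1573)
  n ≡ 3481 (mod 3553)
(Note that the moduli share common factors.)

gcd(1573, 3553) = 11 and 11 | (3481 − 1149), so the pair is consistent; merging gives n ≡ 10587 (mod 508079), where 508079 = lcm(1573, 3553).
The solution is unique modulo lcm(1573, 3553) = 508079.

10587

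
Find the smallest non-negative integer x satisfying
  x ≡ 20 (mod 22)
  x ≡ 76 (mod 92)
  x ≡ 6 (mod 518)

gcd(22, 92) = 2 and 2 | (76 − 20), so the pair is consistent; merging gives x ≡ 812 (mod 1012), where 1012 = lcm(22, 92).
gcd(1012, 518) = 2 and 2 | (6 − 812), so the pair is consistent; merging gives x ≡ 12956 (mod 262108), where 262108 = lcm(1012, 518).
The solution is unique modulo lcm(22, 92, 518) = 262108.

12956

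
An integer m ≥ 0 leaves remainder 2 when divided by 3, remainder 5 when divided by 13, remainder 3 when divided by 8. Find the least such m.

83

From m ≡ 2 (mod 3) write m = 2 + 3t. Substituting into m ≡ 5 (mod 13) gives 3t ≡ 3 (mod 13), and since 3⁻¹ ≡ 9 (mod 13), t ≡ 1. Hence m ≡ 2 + 3·1 = 5 (mod 39).
From m ≡ 5 (mod 39) write m = 5 + 39t. Substituting into m ≡ 3 (mod 8) gives 39t ≡ 6 (mod 8), and since 7⁻¹ ≡ 7 (mod 8), t ≡ 2. Hence m ≡ 5 + 39·2 = 83 (mod 312).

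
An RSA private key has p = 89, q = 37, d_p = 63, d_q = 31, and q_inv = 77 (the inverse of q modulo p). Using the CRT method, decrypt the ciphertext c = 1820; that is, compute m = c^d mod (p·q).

m₁ = c^(d_p) mod p: c ≡ 40 (mod 89), and 40^63 mod 89 = 79.
m₂ = c^(d_q) mod q: c ≡ 7 (mod 37), and 7^31 mod 37 = 33.
h = q_inv·(m₁ − m₂) mod p = 77·(79 − 33) mod 89 = 71.
m = m₂ + h·q = 33 + 71·37 = 2660.

2660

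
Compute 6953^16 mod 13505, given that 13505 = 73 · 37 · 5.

Mod 73: 6953 ≡ 18; 18^16 ≡ 16 (mod 73).
Mod 37: 6953 ≡ 34; 34^16 ≡ 33 (mod 37).
Mod 5: 6953 ≡ 3; since 4 | 16, by Fermat 3^16 ≡ 1 (mod 5).
Combine by CRT: x ≡ 16 (mod 73), x ≡ 33 (mod 37), x ≡ 1 (mod 5) ⇒ x ≡ 1476 (mod 13505).

1476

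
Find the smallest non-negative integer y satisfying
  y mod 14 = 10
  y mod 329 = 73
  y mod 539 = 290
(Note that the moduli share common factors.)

gcd(14, 329) = 7 and 7 | (73 − 10), so the pair is consistent; merging gives y ≡ 402 (mod 658), where 658 = lcm(14, 329).
gcd(658, 539) = 7 and 7 | (290 − 402), so the pair is consistent; merging gives y ≡ 44488 (mod 50666), where 50666 = lcm(658, 539).
The solution is unique modulo lcm(14, 329, 539) = 50666.

44488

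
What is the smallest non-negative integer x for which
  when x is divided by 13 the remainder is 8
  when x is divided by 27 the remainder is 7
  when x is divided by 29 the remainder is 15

4597

Combine the congruences pairwise.
From x ≡ 8 (mod 13) write x = 8 + 13t. Substituting into x ≡ 7 (mod 27) gives 13t ≡ 26 (mod 27), and since 13⁻¹ ≡ 25 (mod 27), t ≡ 2. Hence x ≡ 8 + 13·2 = 34 (mod 351).
From x ≡ 34 (mod 351) write x = 34 + 351t. Substituting into x ≡ 15 (mod 29) gives 351t ≡ 10 (mod 29), and since 3⁻¹ ≡ 10 (mod 29), t ≡ 13. Hence x ≡ 34 + 351·13 = 4597 (mod 10179).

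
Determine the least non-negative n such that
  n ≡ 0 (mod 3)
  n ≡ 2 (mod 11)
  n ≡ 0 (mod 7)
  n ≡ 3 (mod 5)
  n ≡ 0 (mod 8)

The moduli are pairwise coprime; M = 3·11·7·5·8 = 9240.
M/3 = 3080; 3080 ≡ 2 (mod 3); 2·2 ≡ 1, so inverse 2.
M/11 = 840; 840 ≡ 4 (mod 11); 4·3 ≡ 1, so inverse 3.
M/7 = 1320; 1320 ≡ 4 (mod 7); 4·2 ≡ 1, so inverse 2.
M/5 = 1848; 1848 ≡ 3 (mod 5); 3·2 ≡ 1, so inverse 2.
M/8 = 1155; 1155 ≡ 3 (mod 8); 3·3 ≡ 1, so inverse 3.
n ≡ 0·3080·2 + 2·840·3 + 0·1320·2 + 3·1848·2 + 0·1155·3 = 16128.
16128 mod 9240 = 6888.

6888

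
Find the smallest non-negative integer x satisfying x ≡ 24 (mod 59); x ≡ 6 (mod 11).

83

From x ≡ 24 (mod 59) write x = 24 + 59t. Substituting into x ≡ 6 (mod 11) gives 59t ≡ 4 (mod 11), and since 4⁻¹ ≡ 3 (mod 11), t ≡ 1. Hence x ≡ 24 + 59·1 = 83 (mod 649).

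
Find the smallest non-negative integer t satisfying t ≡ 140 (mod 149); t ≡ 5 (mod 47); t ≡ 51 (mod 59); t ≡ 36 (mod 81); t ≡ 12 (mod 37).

63942894

Combine the congruences pairwise.
From t ≡ 140 (mod 149) write t = 140 + 149s. Substituting into t ≡ 5 (mod 47) gives 149s ≡ 6 (mod 47), and since 8⁻¹ ≡ 6 (mod 47), s ≡ 36. Hence t ≡ 140 + 149·36 = 5504 (mod 7003).
From t ≡ 5504 (mod 7003) write t = 5504 + 7003s. Substituting into t ≡ 51 (mod 59) gives 7003s ≡ 34 (mod 59), and since 41⁻¹ ≡ 36 (mod 59), s ≡ 44. Hence t ≡ 5504 + 7003·44 = 313636 (mod 413177).
From t ≡ 313636 (mod 413177) write t = 313636 + 413177s. Substituting into t ≡ 36 (mod 81) gives 413177s ≡ 32 (mod 81), and since 77⁻¹ ≡ 20 (mod 81), s ≡ 73. Hence t ≡ 313636 + 413177·73 = 30475557 (mod 33467337).
From t ≡ 30475557 (mod 33467337) write t = 30475557 + 33467337s. Substituting into t ≡ 12 (mod 37) gives 33467337s ≡ 23 (mod 37), and since 23⁻¹ ≡ 29 (mod 37), s ≡ 1. Hence t ≡ 30475557 + 33467337·1 = 63942894 (mod 1238291469).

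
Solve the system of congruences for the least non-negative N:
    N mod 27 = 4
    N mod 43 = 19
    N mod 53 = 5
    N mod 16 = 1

779953

The moduli are pairwise coprime; M = 27·43·53·16 = 984528.
M/27 = 36464; 36464 ≡ 14 (mod 27); 14·2 ≡ 1, so inverse 2.
M/43 = 22896; 22896 ≡ 20 (mod 43); 20·28 ≡ 1, so inverse 28.
M/53 = 18576; 18576 ≡ 26 (mod 53); 26·51 ≡ 1, so inverse 51.
M/16 = 61533; 61533 ≡ 13 (mod 16); 13·5 ≡ 1, so inverse 5.
N ≡ 4·36464·2 + 19·22896·28 + 5·18576·51 + 1·61533·5 = 17516929.
17516929 mod 984528 = 779953.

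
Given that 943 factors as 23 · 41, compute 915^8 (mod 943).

Mod 23: 915 ≡ 18; 18^8 ≡ 16 (mod 23).
Mod 41: 915 ≡ 13; 13^8 ≡ 10 (mod 41).
Combine by CRT: x ≡ 16 (mod 23), x ≡ 10 (mod 41) ⇒ x ≡ 338 (mod 943).

338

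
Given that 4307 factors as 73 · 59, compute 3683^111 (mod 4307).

782

Mod 73: 3683 ≡ 33; by Fermat, exponent reduces to 111 mod 72 = 39; 33^39 ≡ 52 (mod 73).
Mod 59: 3683 ≡ 25; by Fermat, exponent reduces to 111 mod 58 = 53; 25^53 ≡ 15 (mod 59).
Combine by CRT: x ≡ 52 (mod 73), x ≡ 15 (mod 59) ⇒ x ≡ 782 (mod 4307).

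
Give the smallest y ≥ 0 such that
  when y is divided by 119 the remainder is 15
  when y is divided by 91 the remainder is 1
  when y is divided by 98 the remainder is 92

11558

gcd(119, 91) = 7 and 7 | (1 − 15), so the pair is consistent; merging gives y ≡ 729 (mod 1547), where 1547 = lcm(119, 91).
gcd(1547, 98) = 7 and 7 | (92 − 729), so the pair is consistent; merging gives y ≡ 11558 (mod 21658), where 21658 = lcm(1547, 98).
The solution is unique modulo lcm(119, 91, 98) = 21658.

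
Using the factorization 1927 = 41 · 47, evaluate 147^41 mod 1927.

Mod 41: 147 ≡ 24; by Fermat, exponent reduces to 41 mod 40 = 1; 24^1 ≡ 24 (mod 41).
Mod 47: 147 ≡ 6; 6^41 ≡ 9 (mod 47).
Combine by CRT: x ≡ 24 (mod 41), x ≡ 9 (mod 47) ⇒ x ≡ 1090 (mod 1927).

1090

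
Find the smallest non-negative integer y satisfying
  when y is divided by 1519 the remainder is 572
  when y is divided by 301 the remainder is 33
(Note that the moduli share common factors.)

40066

gcd(1519, 301) = 7 and 7 | (33 − 572), so the pair is consistent; merging gives y ≡ 40066 (mod 65317), where 65317 = lcm(1519, 301).
The solution is unique modulo lcm(1519, 301) = 65317.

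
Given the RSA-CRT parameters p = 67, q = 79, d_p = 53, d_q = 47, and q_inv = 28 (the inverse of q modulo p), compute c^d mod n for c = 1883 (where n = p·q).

m₁ = c^(d_p) mod p: c ≡ 7 (mod 67), and 7^53 mod 67 = 50.
m₂ = c^(d_q) mod q: c ≡ 66 (mod 79), and 66^47 mod 79 = 53.
h = q_inv·(m₁ − m₂) mod p = 28·(50 − 53) mod 67 = 50.
m = m₂ + h·q = 53 + 50·79 = 4003.

4003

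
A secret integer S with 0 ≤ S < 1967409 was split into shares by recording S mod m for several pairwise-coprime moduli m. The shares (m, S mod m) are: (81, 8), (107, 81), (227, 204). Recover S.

From S ≡ 8 (mod 81) write S = 8 + 81t. Substituting into S ≡ 81 (mod 107) gives 81t ≡ 73 (mod 107), and since 81⁻¹ ≡ 37 (mod 107), t ≡ 26. Hence S ≡ 8 + 81·26 = 2114 (mod 8667).
From S ≡ 2114 (mod 8667) write S = 2114 + 8667t. Substituting into S ≡ 204 (mod 227) gives 8667t ≡ 133 (mod 227), and since 41⁻¹ ≡ 72 (mod 227), t ≡ 42. Hence S ≡ 2114 + 8667·42 = 366128 (mod 1967409).

366128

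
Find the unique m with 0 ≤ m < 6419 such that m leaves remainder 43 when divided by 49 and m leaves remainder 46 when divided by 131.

5286

From m ≡ 43 (mod 49) write m = 43 + 49t. Substituting into m ≡ 46 (mod 131) gives 49t ≡ 3 (mod 131), and since 49⁻¹ ≡ 123 (mod 131), t ≡ 107. Hence m ≡ 43 + 49·107 = 5286 (mod 6419).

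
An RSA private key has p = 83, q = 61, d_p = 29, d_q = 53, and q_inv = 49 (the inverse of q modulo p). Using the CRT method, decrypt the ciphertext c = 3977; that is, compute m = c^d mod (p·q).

m₁ = c^(d_p) mod p: c ≡ 76 (mod 83), and 76^29 mod 83 = 5.
m₂ = c^(d_q) mod q: c ≡ 12 (mod 61), and 12^53 mod 61 = 16.
h = q_inv·(m₁ − m₂) mod p = 49·(5 − 16) mod 83 = 42.
m = m₂ + h·q = 16 + 42·61 = 2578.

2578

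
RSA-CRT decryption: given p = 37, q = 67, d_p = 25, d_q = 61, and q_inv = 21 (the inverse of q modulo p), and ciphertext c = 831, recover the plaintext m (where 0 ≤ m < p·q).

m₁ = c^(d_p) mod p: c ≡ 17 (mod 37), and 17^25 mod 37 = 22.
m₂ = c^(d_q) mod q: c ≡ 27 (mod 67), and 27^61 mod 67 = 43.
h = q_inv·(m₁ − m₂) mod p = 21·(22 − 43) mod 37 = 3.
m = m₂ + h·q = 43 + 3·67 = 244.

244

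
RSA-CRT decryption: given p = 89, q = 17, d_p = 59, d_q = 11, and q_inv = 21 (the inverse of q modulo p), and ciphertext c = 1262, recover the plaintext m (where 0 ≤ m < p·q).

744

m₁ = c^(d_p) mod p: c ≡ 16 (mod 89), and 16^59 mod 89 = 32.
m₂ = c^(d_q) mod q: c ≡ 4 (mod 17), and 4^11 mod 17 = 13.
h = q_inv·(m₁ − m₂) mod p = 21·(32 − 13) mod 89 = 43.
m = m₂ + h·q = 13 + 43·17 = 744.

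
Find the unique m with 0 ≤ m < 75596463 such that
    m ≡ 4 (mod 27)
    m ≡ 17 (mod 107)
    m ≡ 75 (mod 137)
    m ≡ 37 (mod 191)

37841530

Combine the congruences pairwise.
From m ≡ 4 (mod 27) write m = 4 + 27t. Substituting into m ≡ 17 (mod 107) gives 27t ≡ 13 (mod 107), and since 27⁻¹ ≡ 4 (mod 107), t ≡ 52. Hence m ≡ 4 + 27·52 = 1408 (mod 2889).
From m ≡ 1408 (mod 2889) write m = 1408 + 2889t. Substituting into m ≡ 75 (mod 137) gives 2889t ≡ 37 (mod 137), and since 12⁻¹ ≡ 80 (mod 137), t ≡ 83. Hence m ≡ 1408 + 2889·83 = 241195 (mod 395793).
From m ≡ 241195 (mod 395793) write m = 241195 + 395793t. Substituting into m ≡ 37 (mod 191) gives 395793t ≡ 75 (mod 191), and since 41⁻¹ ≡ 14 (mod 191), t ≡ 95. Hence m ≡ 241195 + 395793·95 = 37841530 (mod 75596463).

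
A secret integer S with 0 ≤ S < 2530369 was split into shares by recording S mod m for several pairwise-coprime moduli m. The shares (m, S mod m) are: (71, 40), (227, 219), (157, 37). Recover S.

The moduli are pairwise coprime; N = 71·227·157 = 2530369.
N/71 = 35639; 35639 ≡ 68 (mod 71); 68·47 ≡ 1, so inverse 47.
N/227 = 11147; 11147 ≡ 24 (mod 227); 24·123 ≡ 1, so inverse 123.
N/157 = 16117; 16117 ≡ 103 (mod 157); 103·125 ≡ 1, so inverse 125.
S ≡ 40·35639·47 + 219·11147·123 + 37·16117·125 = 441809184.
441809184 mod 2530369 = 1524978.

1524978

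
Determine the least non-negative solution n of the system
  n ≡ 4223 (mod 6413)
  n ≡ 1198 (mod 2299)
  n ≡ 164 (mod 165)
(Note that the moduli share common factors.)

562154

gcd(6413, 2299) = 121 and 121 | (1198 − 4223), so the pair is consistent; merging gives n ≡ 74766 (mod 121847), where 121847 = lcm(6413, 2299).
gcd(121847, 165) = 11 and 11 | (164 − 74766), so the pair is consistent; merging gives n ≡ 562154 (mod 1827705), where 1827705 = lcm(121847, 165).
The solution is unique modulo lcm(6413, 2299, 165) = 1827705.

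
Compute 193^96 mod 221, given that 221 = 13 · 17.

1

Mod 13: 193 ≡ 11; since 12 | 96, by Fermat 11^96 ≡ 1 (mod 13).
Mod 17: 193 ≡ 6; since 16 | 96, by Fermat 6^96 ≡ 1 (mod 17).
Combine by CRT: x ≡ 1 (mod 13), x ≡ 1 (mod 17) ⇒ x ≡ 1 (mod 221).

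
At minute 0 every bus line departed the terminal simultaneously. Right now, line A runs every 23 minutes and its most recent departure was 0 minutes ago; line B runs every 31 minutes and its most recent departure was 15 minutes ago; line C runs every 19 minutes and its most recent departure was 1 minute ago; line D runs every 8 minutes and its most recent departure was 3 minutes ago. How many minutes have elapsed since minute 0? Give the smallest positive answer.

The moduli are pairwise coprime; N = 23·31·19·8 = 108376.
N/23 = 4712; 4712 ≡ 20 (mod 23); 20·15 ≡ 1, so inverse 15.
N/31 = 3496; 3496 ≡ 24 (mod 31); 24·22 ≡ 1, so inverse 22.
N/19 = 5704; 5704 ≡ 4 (mod 19); 4·5 ≡ 1, so inverse 5.
N/8 = 13547; 13547 ≡ 3 (mod 8); 3·3 ≡ 1, so inverse 3.
t ≡ 0·4712·15 + 15·3496·22 + 1·5704·5 + 3·13547·3 = 1304123.
1304123 mod 108376 = 3611.

3611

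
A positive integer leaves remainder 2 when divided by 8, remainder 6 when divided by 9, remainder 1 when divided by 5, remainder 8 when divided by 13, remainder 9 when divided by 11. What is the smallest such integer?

Combine the congruences pairwise.
From x ≡ 2 (mod 8) write x = 2 + 8t. Substituting into x ≡ 6 (mod 9) gives 8t ≡ 4 (mod 9), and since 8⁻¹ ≡ 8 (mod 9), t ≡ 5. Hence x ≡ 2 + 8·5 = 42 (mod 72).
From x ≡ 42 (mod 72) write x = 42 + 72t. Substituting into x ≡ 1 (mod 5) gives 72t ≡ 4 (mod 5), and since 2⁻¹ ≡ 3 (mod 5), t ≡ 2. Hence x ≡ 42 + 72·2 = 186 (mod 360).
From x ≡ 186 (mod 360) write x = 186 + 360t. Substituting into x ≡ 8 (mod 13) gives 360t ≡ 4 (mod 13), and since 9⁻¹ ≡ 3 (mod 13), t ≡ 12. Hence x ≡ 186 + 360·12 = 4506 (mod 4680).
From x ≡ 4506 (mod 4680) write x = 4506 + 4680t. Substituting into x ≡ 9 (mod 11) gives 4680t ≡ 2 (mod 11), and since 5⁻¹ ≡ 9 (mod 11), t ≡ 7. Hence x ≡ 4506 + 4680·7 = 37266 (mod 51480).

37266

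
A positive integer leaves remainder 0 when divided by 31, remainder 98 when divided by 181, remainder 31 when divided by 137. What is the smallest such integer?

Combine the congruences pairwise.
From x ≡ 0 (mod 31) write x = 0 + 31t. Substituting into x ≡ 98 (mod 181) gives 31t ≡ 98 (mod 181), and since 31⁻¹ ≡ 146 (mod 181), t ≡ 9. Hence x ≡ 0 + 31·9 = 279 (mod 5611).
From x ≡ 279 (mod 5611) write x = 279 + 5611t. Substituting into x ≡ 31 (mod 137) gives 5611t ≡ 26 (mod 137), and since 131⁻¹ ≡ 114 (mod 137), t ≡ 87. Hence x ≡ 279 + 5611·87 = 488436 (mod 768707).

488436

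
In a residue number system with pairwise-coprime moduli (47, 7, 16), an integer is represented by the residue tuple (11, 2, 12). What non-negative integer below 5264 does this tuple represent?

From x ≡ 11 (mod 47) write x = 11 + 47t. Substituting into x ≡ 2 (mod 7) gives 47t ≡ 5 (mod 7), and since 5⁻¹ ≡ 3 (mod 7), t ≡ 1. Hence x ≡ 11 + 47·1 = 58 (mod 329).
From x ≡ 58 (mod 329) write x = 58 + 329t. Substituting into x ≡ 12 (mod 16) gives 329t ≡ 2 (mod 16), and since 9⁻¹ ≡ 9 (mod 16), t ≡ 2. Hence x ≡ 58 + 329·2 = 716 (mod 5264).

716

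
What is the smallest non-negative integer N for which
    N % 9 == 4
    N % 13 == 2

From N ≡ 4 (mod 9) write N = 4 + 9t. Substituting into N ≡ 2 (mod 13) gives 9t ≡ 11 (mod 13), and since 9⁻¹ ≡ 3 (mod 13), t ≡ 7. Hence N ≡ 4 + 9·7 = 67 (mod 117).

67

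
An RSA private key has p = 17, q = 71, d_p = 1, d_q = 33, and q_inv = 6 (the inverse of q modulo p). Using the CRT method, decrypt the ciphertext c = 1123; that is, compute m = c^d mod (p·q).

m₁ = c^(d_p) mod p: c ≡ 1 (mod 17), and 1^1 mod 17 = 1.
m₂ = c^(d_q) mod q: c ≡ 58 (mod 71), and 58^33 mod 71 = 50.
h = q_inv·(m₁ − m₂) mod p = 6·(1 − 50) mod 17 = 12.
m = m₂ + h·q = 50 + 12·71 = 902.

902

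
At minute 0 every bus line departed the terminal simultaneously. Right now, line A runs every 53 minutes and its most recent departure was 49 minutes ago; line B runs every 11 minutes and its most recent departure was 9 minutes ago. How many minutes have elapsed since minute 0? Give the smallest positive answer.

Combine the congruences pairwise.
From t ≡ 49 (mod 53) write t = 49 + 53s. Substituting into t ≡ 9 (mod 11) gives 53s ≡ 4 (mod 11), and since 9⁻¹ ≡ 5 (mod 11), s ≡ 9. Hence t ≡ 49 + 53·9 = 526 (mod 583).

526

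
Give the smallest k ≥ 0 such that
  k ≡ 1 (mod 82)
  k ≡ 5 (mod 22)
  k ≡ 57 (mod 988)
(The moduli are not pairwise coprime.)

gcd(82, 22) = 2 and 2 | (5 − 1), so the pair is consistent; merging gives k ≡ 247 (mod 902), where 902 = lcm(82, 22).
gcd(902, 988) = 2 and 2 | (57 − 247), so the pair is consistent; merging gives k ≡ 188765 (mod 445588), where 445588 = lcm(902, 988).
The solution is unique modulo lcm(82, 22, 988) = 445588.

188765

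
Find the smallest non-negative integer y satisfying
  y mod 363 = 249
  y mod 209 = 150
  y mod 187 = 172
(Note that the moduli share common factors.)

gcd(363, 209) = 11 and 11 | (150 − 249), so the pair is consistent; merging gives y ≡ 6420 (mod 6897), where 6897 = lcm(363, 209).
gcd(6897, 187) = 11 and 11 | (172 − 6420), so the pair is consistent; merging gives y ≡ 89184 (mod 117249), where 117249 = lcm(6897, 187).
The solution is unique modulo lcm(363, 209, 187) = 117249.

89184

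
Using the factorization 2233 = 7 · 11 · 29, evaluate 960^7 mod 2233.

911

Mod 7: 960 ≡ 1; by Fermat, exponent reduces to 7 mod 6 = 1; 1^1 ≡ 1 (mod 7).
Mod 11: 960 ≡ 3; 3^7 ≡ 9 (mod 11).
Mod 29: 960 ≡ 3; 3^7 ≡ 12 (mod 29).
Combine by CRT: x ≡ 1 (mod 7), x ≡ 9 (mod 11), x ≡ 12 (mod 29) ⇒ x ≡ 911 (mod 2233).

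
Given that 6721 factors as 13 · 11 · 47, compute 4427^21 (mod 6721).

3778

Mod 13: 4427 ≡ 7; by Fermat, exponent reduces to 21 mod 12 = 9; 7^9 ≡ 8 (mod 13).
Mod 11: 4427 ≡ 5; by Fermat, exponent reduces to 21 mod 10 = 1; 5^1 ≡ 5 (mod 11).
Mod 47: 4427 ≡ 9; 9^21 ≡ 18 (mod 47).
Combine by CRT: x ≡ 8 (mod 13), x ≡ 5 (mod 11), x ≡ 18 (mod 47) ⇒ x ≡ 3778 (mod 6721).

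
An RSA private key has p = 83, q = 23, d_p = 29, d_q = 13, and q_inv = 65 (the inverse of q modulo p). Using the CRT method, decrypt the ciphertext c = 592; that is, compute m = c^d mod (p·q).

m₁ = c^(d_p) mod p: c ≡ 11 (mod 83), and 11^29 mod 83 = 41.
m₂ = c^(d_q) mod q: c ≡ 17 (mod 23), and 17^13 mod 23 = 10.
h = q_inv·(m₁ − m₂) mod p = 65·(41 − 10) mod 83 = 23.
m = m₂ + h·q = 10 + 23·23 = 539.

539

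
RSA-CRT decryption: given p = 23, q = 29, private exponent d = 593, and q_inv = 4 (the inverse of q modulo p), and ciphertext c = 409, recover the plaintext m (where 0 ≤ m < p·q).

d_p = d mod (p−1) = 593 mod 22 = 21; d_q = d mod (q−1) = 5.
m₁ = c^(d_p) mod p: c ≡ 18 (mod 23), and 18^21 mod 23 = 9.
m₂ = c^(d_q) mod q: c ≡ 3 (mod 29), and 3^5 mod 29 = 11.
h = q_inv·(m₁ − m₂) mod p = 4·(9 − 11) mod 23 = 15.
m = m₂ + h·q = 11 + 15·29 = 446.

446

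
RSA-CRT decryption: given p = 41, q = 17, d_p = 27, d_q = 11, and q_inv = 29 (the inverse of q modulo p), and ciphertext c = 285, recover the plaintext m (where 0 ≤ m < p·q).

446

m₁ = c^(d_p) mod p: c ≡ 39 (mod 41), and 39^27 mod 41 = 36.
m₂ = c^(d_q) mod q: c ≡ 13 (mod 17), and 13^11 mod 17 = 4.
h = q_inv·(m₁ − m₂) mod p = 29·(36 − 4) mod 41 = 26.
m = m₂ + h·q = 4 + 26·17 = 446.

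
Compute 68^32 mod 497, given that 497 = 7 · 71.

Mod 7: 68 ≡ 5; by Fermat, exponent reduces to 32 mod 6 = 2; 5^2 ≡ 4 (mod 7).
Mod 71: 68 ≡ 68; 68^32 ≡ 50 (mod 71).
Combine by CRT: x ≡ 4 (mod 7), x ≡ 50 (mod 71) ⇒ x ≡ 263 (mod 497).

263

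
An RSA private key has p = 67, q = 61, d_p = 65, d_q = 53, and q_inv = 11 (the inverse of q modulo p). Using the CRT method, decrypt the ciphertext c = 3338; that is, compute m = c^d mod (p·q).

307

m₁ = c^(d_p) mod p: c ≡ 55 (mod 67), and 55^65 mod 67 = 39.
m₂ = c^(d_q) mod q: c ≡ 44 (mod 61), and 44^53 mod 61 = 2.
h = q_inv·(m₁ − m₂) mod p = 11·(39 − 2) mod 67 = 5.
m = m₂ + h·q = 2 + 5·61 = 307.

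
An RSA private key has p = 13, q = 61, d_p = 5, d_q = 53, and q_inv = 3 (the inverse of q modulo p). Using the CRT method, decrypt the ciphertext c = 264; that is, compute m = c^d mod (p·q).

192

m₁ = c^(d_p) mod p: c ≡ 4 (mod 13), and 4^5 mod 13 = 10.
m₂ = c^(d_q) mod q: c ≡ 20 (mod 61), and 20^53 mod 61 = 9.
h = q_inv·(m₁ − m₂) mod p = 3·(10 − 9) mod 13 = 3.
m = m₂ + h·q = 9 + 3·61 = 192.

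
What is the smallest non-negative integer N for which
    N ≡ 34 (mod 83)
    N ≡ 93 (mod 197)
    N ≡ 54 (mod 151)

The moduli are pairwise coprime; M = 83·197·151 = 2469001.
M/83 = 29747; 29747 ≡ 33 (mod 83); 33·78 ≡ 1, so inverse 78.
M/197 = 12533; 12533 ≡ 122 (mod 197); 122·21 ≡ 1, so inverse 21.
M/151 = 16351; 16351 ≡ 43 (mod 151); 43·144 ≡ 1, so inverse 144.
N ≡ 34·29747·78 + 93·12533·21 + 54·16351·144 = 230511369.
230511369 mod 2469001 = 894276.

894276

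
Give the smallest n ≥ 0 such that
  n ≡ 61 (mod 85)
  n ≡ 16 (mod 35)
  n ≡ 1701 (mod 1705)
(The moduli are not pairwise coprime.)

80131

gcd(85, 35) = 5 and 5 | (16 − 61), so the pair is consistent; merging gives n ≡ 401 (mod 595), where 595 = lcm(85, 35).
gcd(595, 1705) = 5 and 5 | (1701 − 401), so the pair is consistent; merging gives n ≡ 80131 (mod 202895), where 202895 = lcm(595, 1705).
The solution is unique modulo lcm(85, 35, 1705) = 202895.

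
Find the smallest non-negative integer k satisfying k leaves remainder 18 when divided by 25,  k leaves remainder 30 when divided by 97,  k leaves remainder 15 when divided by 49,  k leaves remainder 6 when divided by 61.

885543

Combine the congruences pairwise.
From k ≡ 18 (mod 25) write k = 18 + 25t. Substituting into k ≡ 30 (mod 97) gives 25t ≡ 12 (mod 97), and since 25⁻¹ ≡ 66 (mod 97), t ≡ 16. Hence k ≡ 18 + 25·16 = 418 (mod 2425).
From k ≡ 418 (mod 2425) write k = 418 + 2425t. Substituting into k ≡ 15 (mod 49) gives 2425t ≡ 38 (mod 49), and since 24⁻¹ ≡ 47 (mod 49), t ≡ 22. Hence k ≡ 418 + 2425·22 = 53768 (mod 118825).
From k ≡ 53768 (mod 118825) write k = 53768 + 118825t. Substituting into k ≡ 6 (mod 61) gives 118825t ≡ 40 (mod 61), and since 58⁻¹ ≡ 20 (mod 61), t ≡ 7. Hence k ≡ 53768 + 118825·7 = 885543 (mod 7248325).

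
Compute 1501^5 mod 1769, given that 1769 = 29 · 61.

Mod 29: 1501 ≡ 22; 22^5 ≡ 13 (mod 29).
Mod 61: 1501 ≡ 37; 37^5 ≡ 11 (mod 61).
Combine by CRT: x ≡ 13 (mod 29), x ≡ 11 (mod 61) ⇒ x ≡ 1231 (mod 1769).

1231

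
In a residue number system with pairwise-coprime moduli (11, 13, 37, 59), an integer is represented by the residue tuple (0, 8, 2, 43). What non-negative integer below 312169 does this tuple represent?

298111

From x ≡ 0 (mod 11) write x = 0 + 11t. Substituting into x ≡ 8 (mod 13) gives 11t ≡ 8 (mod 13), and since 11⁻¹ ≡ 6 (mod 13), t ≡ 9. Hence x ≡ 0 + 11·9 = 99 (mod 143).
From x ≡ 99 (mod 143) write x = 99 + 143t. Substituting into x ≡ 2 (mod 37) gives 143t ≡ 14 (mod 37), and since 32⁻¹ ≡ 22 (mod 37), t ≡ 12. Hence x ≡ 99 + 143·12 = 1815 (mod 5291).
From x ≡ 1815 (mod 5291) write x = 1815 + 5291t. Substituting into x ≡ 43 (mod 59) gives 5291t ≡ 57 (mod 59), and since 40⁻¹ ≡ 31 (mod 59), t ≡ 56. Hence x ≡ 1815 + 5291·56 = 298111 (mod 312169).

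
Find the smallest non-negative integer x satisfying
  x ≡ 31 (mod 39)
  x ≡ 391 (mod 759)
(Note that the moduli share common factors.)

gcd(39, 759) = 3 and 3 | (391 − 31), so the pair is consistent; merging gives x ≡ 4945 (mod 9867), where 9867 = lcm(39, 759).
The solution is unique modulo lcm(39, 759) = 9867.

4945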